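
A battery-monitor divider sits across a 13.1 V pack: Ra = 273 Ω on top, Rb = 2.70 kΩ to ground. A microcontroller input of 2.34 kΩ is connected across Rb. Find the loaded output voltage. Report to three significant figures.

V_out ≈ 10.8 V

The load sits in parallel with Rb: Rb‖R_L = (2700 × 2340) / (2700 + 2340) = 1254 Ω.
V_out = 13.1 × 1254 / (273 + 1254) = 13.1 × 1254/1527 = 10.8 V.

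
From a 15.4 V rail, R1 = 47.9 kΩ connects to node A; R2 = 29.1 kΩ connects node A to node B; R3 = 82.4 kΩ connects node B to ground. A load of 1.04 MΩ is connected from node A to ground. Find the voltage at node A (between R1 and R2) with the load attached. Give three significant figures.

V ≈ 10.4 V

Below node A the series string R2+R3 = 111.5 kΩ sits in parallel with the 1040 kΩ load: 100.7 kΩ.
V_A = 15.4 × 100.7/(47.9 + 100.7) = 10.4 V.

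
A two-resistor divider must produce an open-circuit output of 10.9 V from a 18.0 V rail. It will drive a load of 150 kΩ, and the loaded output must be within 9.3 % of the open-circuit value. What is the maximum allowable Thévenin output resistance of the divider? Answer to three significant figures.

Loading drop = R_th/(R_th + R_L) ≤ 0.0930, so R_th ≤ R_L · ε/(1−ε) = 150 kΩ × 0.0930/0.9070 = 15.4 kΩ.

R_th ≤ 15.4 kΩ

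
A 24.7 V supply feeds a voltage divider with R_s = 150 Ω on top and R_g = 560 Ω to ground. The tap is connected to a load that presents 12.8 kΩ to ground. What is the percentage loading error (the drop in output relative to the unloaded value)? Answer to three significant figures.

0.916 %

The divider's output (Thévenin) resistance is R_s‖R_g = 118.3 Ω.
Fractional drop under load = R_th/(R_th + R_L) = 118.3 / (118.3 + 12800) = 0.009158.
So the output falls by 0.916 %.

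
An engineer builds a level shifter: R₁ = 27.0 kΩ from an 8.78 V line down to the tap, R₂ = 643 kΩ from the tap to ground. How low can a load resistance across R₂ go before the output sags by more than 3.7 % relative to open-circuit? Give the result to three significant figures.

Output resistance R_th = R₁‖R₂ = (27.0 × 643)/670.0 = 25.91 kΩ.
The fractional drop is R_th/(R_th + R_L); requiring this ≤ 0.0370 gives R_L ≥ R_th(1/0.0370 − 1) = 25.91 × 26.03 = 674 kΩ.

R_L(min) ≈ 674 kΩ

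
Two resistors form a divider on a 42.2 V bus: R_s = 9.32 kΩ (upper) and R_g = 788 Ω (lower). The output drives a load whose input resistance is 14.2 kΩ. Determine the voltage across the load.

V_out ≈ 3.13 V

The load sits in parallel with R_g: R_g‖R_L = (788 × 14200) / (788 + 14200) = 746.6 Ω.
V_out = 42.2 × 746.6 / (9320 + 746.6) = 42.2 × 746.6/10070 = 3.13 V.
(Unloaded it would have been 3.29 V.)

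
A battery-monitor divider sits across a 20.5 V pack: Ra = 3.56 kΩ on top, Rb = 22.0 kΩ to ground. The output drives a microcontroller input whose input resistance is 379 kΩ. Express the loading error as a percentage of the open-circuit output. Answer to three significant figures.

0.802 %

The divider's output (Thévenin) resistance is Ra‖Rb = 3.064 kΩ.
Fractional drop under load = R_th/(R_th + R_L) = 3.064 / (3.064 + 379) = 0.008020.
So the output falls by 0.802 %.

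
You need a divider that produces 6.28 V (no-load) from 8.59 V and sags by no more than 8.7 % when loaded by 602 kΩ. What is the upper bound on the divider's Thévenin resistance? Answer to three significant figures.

R_th ≤ 57.4 kΩ

Loading drop = R_th/(R_th + R_L) ≤ 0.0870, so R_th ≤ R_L · ε/(1−ε) = 602 kΩ × 0.0870/0.9130 = 57.4 kΩ.
(Any R1, R2 with R2/(R1+R2) = 0.731 and R1‖R2 ≤ 57.4 kΩ will meet the spec.)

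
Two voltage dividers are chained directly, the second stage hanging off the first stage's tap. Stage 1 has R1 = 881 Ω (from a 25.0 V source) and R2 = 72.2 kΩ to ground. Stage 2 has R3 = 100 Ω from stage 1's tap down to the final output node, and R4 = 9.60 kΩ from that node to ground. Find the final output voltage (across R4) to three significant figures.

Stage 2 presents R3+R4 = 9700 Ω as a load on stage 1's tap.
Stage 1's lower leg becomes R2‖(R3+R4) = 8551 Ω, so V_mid = 25.0 × 8551/9432 = 22.66 V.
Stage 2 is itself unloaded: V_out = V_mid × R4/(R3+R4) = 22.66 × 9600/9700 = 22.4 V.

V_out ≈ 22.4 V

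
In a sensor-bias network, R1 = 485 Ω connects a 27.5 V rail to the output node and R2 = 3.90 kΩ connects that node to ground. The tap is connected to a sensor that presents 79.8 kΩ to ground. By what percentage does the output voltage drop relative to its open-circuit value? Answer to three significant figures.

The divider's output (Thévenin) resistance is R1‖R2 = 431.4 Ω.
Fractional drop under load = R_th/(R_th + R_L) = 431.4 / (431.4 + 79800) = 0.005376.
So the output falls by 0.538 %.

0.538 %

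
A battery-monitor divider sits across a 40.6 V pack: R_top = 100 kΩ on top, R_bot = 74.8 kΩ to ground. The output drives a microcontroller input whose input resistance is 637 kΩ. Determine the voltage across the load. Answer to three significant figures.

The load sits in parallel with R_bot: R_bot‖R_L = (74.8 × 637) / (74.8 + 637) = 66.94 kΩ.
V_out = 40.6 × 66.94 / (100 + 66.94) = 40.6 × 66.94/166.9 = 16.3 V.

V_out ≈ 16.3 V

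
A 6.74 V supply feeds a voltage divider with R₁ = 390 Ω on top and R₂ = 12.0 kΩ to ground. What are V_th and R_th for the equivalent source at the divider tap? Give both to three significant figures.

V_th is the open-circuit tap voltage: 6.74 × 12000/(390 + 12000) = 6.53 V.
With the supply zeroed, R₁ and R₂ appear in parallel from the tap: R_th = R₁‖R₂ = (390 × 12000)/12390 = 378 Ω.

V_th = 6.53 V, R_th = 378 Ω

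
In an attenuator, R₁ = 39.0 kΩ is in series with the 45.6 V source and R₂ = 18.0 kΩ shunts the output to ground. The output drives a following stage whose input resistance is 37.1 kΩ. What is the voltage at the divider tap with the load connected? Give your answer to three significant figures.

The load sits in parallel with R₂: R₂‖R_L = (18.0 × 37.1) / (18.0 + 37.1) = 12.12 kΩ.
V_out = 45.6 × 12.12 / (39.0 + 12.12) = 45.6 × 12.12/51.12 = 10.8 V.
(Unloaded it would have been 14.4 V.)

V_out ≈ 10.8 V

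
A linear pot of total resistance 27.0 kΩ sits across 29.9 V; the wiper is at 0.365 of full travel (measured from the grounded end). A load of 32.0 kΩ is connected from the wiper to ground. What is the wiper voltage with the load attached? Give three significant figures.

The wiper splits the pot into (1−α)R = 17.14 kΩ above and αR = 9.855 kΩ below.
Lower section ‖ load = 7.535 kΩ.
V_wiper = 29.9 × 7.535/(17.14 + 7.535) = 9.13 V.

V ≈ 9.13 V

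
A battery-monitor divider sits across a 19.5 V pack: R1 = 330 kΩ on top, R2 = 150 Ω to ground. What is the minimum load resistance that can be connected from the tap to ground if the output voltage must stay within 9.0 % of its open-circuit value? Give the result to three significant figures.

R_L(min) ≈ 1.52 kΩ

Output resistance R_th = R1‖R2 = (330000 × 150)/330200 = 149.9 Ω.
The fractional drop is R_th/(R_th + R_L); requiring this ≤ 0.0900 gives R_L ≥ R_th(1/0.0900 − 1) = 149.9 × 10.11 = 1.52 kΩ.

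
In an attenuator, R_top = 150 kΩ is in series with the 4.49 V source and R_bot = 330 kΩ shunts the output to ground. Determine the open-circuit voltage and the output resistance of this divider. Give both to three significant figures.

V_th is the open-circuit tap voltage: 4.49 × 330/(150 + 330) = 3.09 V.
With the supply zeroed, R_top and R_bot appear in parallel from the tap: R_th = R_top‖R_bot = (150 × 330)/480.0 = 103 kΩ.

V_th = 3.09 V, R_th = 103 kΩ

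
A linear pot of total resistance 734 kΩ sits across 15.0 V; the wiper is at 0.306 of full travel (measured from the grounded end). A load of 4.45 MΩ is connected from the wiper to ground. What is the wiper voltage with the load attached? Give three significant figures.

V ≈ 4.43 V

The wiper splits the pot into (1−α)R = 509.4 kΩ above and αR = 224.6 kΩ below.
Lower section ‖ load = 213.8 kΩ.
V_wiper = 15.0 × 213.8/(509.4 + 213.8) = 4.43 V.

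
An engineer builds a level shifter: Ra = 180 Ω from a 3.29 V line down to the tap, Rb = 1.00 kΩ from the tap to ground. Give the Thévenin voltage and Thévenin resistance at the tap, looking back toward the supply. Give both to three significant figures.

V_th is the open-circuit tap voltage: 3.29 × 1000/(180 + 1000) = 2.79 V.
With the supply zeroed, Ra and Rb appear in parallel from the tap: R_th = Ra‖Rb = (180 × 1000)/1180 = 153 Ω.

V_th = 2.79 V, R_th = 153 Ω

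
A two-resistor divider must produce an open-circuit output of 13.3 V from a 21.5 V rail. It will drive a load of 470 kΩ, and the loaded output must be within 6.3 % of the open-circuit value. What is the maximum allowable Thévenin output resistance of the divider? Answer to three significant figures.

Loading drop = R_th/(R_th + R_L) ≤ 0.0630, so R_th ≤ R_L · ε/(1−ε) = 470 kΩ × 0.0630/0.9370 = 31.6 kΩ.

R_th ≤ 31.6 kΩ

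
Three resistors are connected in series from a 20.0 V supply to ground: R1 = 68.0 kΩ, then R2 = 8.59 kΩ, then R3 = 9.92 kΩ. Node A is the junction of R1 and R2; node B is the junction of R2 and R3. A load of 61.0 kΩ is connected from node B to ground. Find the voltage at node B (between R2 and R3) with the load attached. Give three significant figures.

V ≈ 2.00 V

At node B, R3 is in parallel with the load: R3‖R_L = 8.532 kΩ.
Below node A the resistance is R2 + (R3‖R_L) = 17.12 kΩ, so V_A = 20.0 × 17.12/85.12 = 4.023 V.
Then V_B = V_A × (R3‖R_L)/(R2 + R3‖R_L) = 4.023 × 8.532/17.12 = 2.00 V.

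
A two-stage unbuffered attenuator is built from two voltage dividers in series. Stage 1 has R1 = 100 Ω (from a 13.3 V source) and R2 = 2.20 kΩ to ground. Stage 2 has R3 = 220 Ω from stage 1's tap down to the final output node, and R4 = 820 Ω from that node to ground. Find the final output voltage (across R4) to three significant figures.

Stage 2 presents R3+R4 = 1040 Ω as a load on stage 1's tap.
Stage 1's lower leg becomes R2‖(R3+R4) = 706.2 Ω, so V_mid = 13.3 × 706.2/806.2 = 11.65 V.
Stage 2 is itself unloaded: V_out = V_mid × R4/(R3+R4) = 11.65 × 820/1040 = 9.19 V.

V_out ≈ 9.19 V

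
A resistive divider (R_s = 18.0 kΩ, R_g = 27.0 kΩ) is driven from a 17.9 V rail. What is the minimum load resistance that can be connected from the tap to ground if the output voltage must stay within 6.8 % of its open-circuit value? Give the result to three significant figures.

Output resistance R_th = R_s‖R_g = (18.0 × 27.0)/45.00 = 10.80 kΩ.
The fractional drop is R_th/(R_th + R_L); requiring this ≤ 0.0680 gives R_L ≥ R_th(1/0.0680 − 1) = 10.80 × 13.71 = 148 kΩ.

R_L(min) ≈ 148 kΩ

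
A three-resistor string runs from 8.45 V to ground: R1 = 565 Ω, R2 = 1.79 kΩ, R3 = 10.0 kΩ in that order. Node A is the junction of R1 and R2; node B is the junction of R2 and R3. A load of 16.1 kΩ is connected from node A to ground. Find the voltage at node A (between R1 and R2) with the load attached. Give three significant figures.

V ≈ 7.80 V

Below node A the series string R2+R3 = 11790 Ω sits in parallel with the 16100 Ω load: 6806 Ω.
V_A = 8.45 × 6806/(565 + 6806) = 7.80 V.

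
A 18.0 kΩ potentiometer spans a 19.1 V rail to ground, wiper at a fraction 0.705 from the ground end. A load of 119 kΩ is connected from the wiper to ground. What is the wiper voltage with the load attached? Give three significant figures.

The wiper splits the pot into (1−α)R = 5.310 kΩ above and αR = 12.69 kΩ below.
Lower section ‖ load = 11.47 kΩ.
V_wiper = 19.1 × 11.47/(5.310 + 11.47) = 13.1 V.

V ≈ 13.1 V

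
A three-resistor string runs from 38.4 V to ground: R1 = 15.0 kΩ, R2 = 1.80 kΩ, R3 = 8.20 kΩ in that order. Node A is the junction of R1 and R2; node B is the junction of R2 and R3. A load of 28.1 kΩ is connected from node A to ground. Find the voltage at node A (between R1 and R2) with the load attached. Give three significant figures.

V ≈ 12.7 V

Below node A the series string R2+R3 = 10.00 kΩ sits in parallel with the 28.1 kΩ load: 7.375 kΩ.
V_A = 38.4 × 7.375/(15.0 + 7.375) = 12.7 V.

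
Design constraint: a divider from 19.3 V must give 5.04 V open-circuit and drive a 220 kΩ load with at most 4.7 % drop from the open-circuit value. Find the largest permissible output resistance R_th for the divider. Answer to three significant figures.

Loading drop = R_th/(R_th + R_L) ≤ 0.0470, so R_th ≤ R_L · ε/(1−ε) = 220 kΩ × 0.0470/0.9530 = 10.8 kΩ.
(Any R1, R2 with R2/(R1+R2) = 0.261 and R1‖R2 ≤ 10.8 kΩ will meet the spec.)

R_th ≤ 10.8 kΩ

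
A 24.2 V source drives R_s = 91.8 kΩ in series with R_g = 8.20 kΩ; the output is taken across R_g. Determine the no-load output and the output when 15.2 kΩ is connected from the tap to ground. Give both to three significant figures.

Open-circuit: V = 24.2 × 8.20/(91.8 + 8.20) = 1.98 V.
With the load, R_g becomes R_g‖R_L = 5.326 kΩ, so V = 24.2 × 5.326/97.13 = 1.33 V.

Unloaded: 1.98 V; loaded: 1.33 V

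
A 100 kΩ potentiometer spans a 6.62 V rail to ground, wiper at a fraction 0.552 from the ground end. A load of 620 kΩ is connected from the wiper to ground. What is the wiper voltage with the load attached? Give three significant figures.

The wiper splits the pot into (1−α)R = 44.80 kΩ above and αR = 55.20 kΩ below.
Lower section ‖ load = 50.69 kΩ.
V_wiper = 6.62 × 50.69/(44.80 + 50.69) = 3.51 V.

V ≈ 3.51 V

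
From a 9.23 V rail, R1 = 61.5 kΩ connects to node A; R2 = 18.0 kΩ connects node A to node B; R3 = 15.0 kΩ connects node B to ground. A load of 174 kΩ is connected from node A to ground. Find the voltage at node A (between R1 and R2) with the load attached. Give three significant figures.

Below node A the series string R2+R3 = 33.00 kΩ sits in parallel with the 174 kΩ load: 27.74 kΩ.
V_A = 9.23 × 27.74/(61.5 + 27.74) = 2.87 V.

V ≈ 2.87 V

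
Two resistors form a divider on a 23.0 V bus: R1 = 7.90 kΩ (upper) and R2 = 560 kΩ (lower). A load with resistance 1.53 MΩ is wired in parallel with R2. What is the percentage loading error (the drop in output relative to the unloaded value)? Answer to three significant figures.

0.507 %

The divider's output (Thévenin) resistance is R1‖R2 = 7.790 kΩ.
Fractional drop under load = R_th/(R_th + R_L) = 7.790 / (7.790 + 1530) = 0.005066.
So the output falls by 0.507 %.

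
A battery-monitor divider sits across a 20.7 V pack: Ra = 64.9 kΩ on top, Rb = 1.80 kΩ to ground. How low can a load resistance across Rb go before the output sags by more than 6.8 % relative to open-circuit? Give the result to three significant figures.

Output resistance R_th = Ra‖Rb = (64.9 × 1.80)/66.70 = 1.751 kΩ.
The fractional drop is R_th/(R_th + R_L); requiring this ≤ 0.0680 gives R_L ≥ R_th(1/0.0680 − 1) = 1.751 × 13.71 = 24.0 kΩ.

R_L(min) ≈ 24.0 kΩ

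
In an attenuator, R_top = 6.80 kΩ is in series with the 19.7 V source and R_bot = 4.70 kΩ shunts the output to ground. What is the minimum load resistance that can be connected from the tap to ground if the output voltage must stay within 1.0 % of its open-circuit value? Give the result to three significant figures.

Output resistance R_th = R_top‖R_bot = (6.80 × 4.70)/11.50 = 2.779 kΩ.
The fractional drop is R_th/(R_th + R_L); requiring this ≤ 0.0100 gives R_L ≥ R_th(1/0.0100 − 1) = 2.779 × 99.00 = 275 kΩ.

R_L(min) ≈ 275 kΩ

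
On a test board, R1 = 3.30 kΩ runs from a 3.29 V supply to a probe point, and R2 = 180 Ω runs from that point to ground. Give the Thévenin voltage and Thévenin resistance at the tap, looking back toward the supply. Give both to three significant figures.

V_th is the open-circuit tap voltage: 3.29 × 180/(3300 + 180) = 0.170 V.
With the supply zeroed, R1 and R2 appear in parallel from the tap: R_th = R1‖R2 = (3300 × 180)/3480 = 171 Ω.

V_th = 0.170 V, R_th = 171 Ω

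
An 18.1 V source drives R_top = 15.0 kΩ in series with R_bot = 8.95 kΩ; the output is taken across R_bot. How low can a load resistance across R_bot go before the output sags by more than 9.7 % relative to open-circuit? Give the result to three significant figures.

Output resistance R_th = R_top‖R_bot = (15.0 × 8.95)/23.95 = 5.605 kΩ.
The fractional drop is R_th/(R_th + R_L); requiring this ≤ 0.0970 gives R_L ≥ R_th(1/0.0970 − 1) = 5.605 × 9.309 = 52.2 kΩ.

R_L(min) ≈ 52.2 kΩ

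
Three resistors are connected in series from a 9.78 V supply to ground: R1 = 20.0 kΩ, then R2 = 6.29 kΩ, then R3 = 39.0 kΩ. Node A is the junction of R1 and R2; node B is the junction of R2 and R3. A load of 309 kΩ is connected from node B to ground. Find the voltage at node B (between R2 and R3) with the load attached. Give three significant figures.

At node B, R3 is in parallel with the load: R3‖R_L = 34.63 kΩ.
Below node A the resistance is R2 + (R3‖R_L) = 40.92 kΩ, so V_A = 9.78 × 40.92/60.92 = 6.569 V.
Then V_B = V_A × (R3‖R_L)/(R2 + R3‖R_L) = 6.569 × 34.63/40.92 = 5.56 V.

V ≈ 5.56 V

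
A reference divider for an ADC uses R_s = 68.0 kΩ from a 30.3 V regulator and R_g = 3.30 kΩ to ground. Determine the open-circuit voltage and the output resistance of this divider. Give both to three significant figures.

V_th = 1.40 V, R_th = 3.15 kΩ

V_th is the open-circuit tap voltage: 30.3 × 3.30/(68.0 + 3.30) = 1.40 V.
With the supply zeroed, R_s and R_g appear in parallel from the tap: R_th = R_s‖R_g = (68.0 × 3.30)/71.30 = 3.15 kΩ.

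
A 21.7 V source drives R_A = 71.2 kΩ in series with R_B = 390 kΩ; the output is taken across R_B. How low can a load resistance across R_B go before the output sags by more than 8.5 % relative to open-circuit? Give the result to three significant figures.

R_L(min) ≈ 648 kΩ

Output resistance R_th = R_A‖R_B = (71.2 × 390)/461.2 = 60.21 kΩ.
The fractional drop is R_th/(R_th + R_L); requiring this ≤ 0.0850 gives R_L ≥ R_th(1/0.0850 − 1) = 60.21 × 10.76 = 648 kΩ.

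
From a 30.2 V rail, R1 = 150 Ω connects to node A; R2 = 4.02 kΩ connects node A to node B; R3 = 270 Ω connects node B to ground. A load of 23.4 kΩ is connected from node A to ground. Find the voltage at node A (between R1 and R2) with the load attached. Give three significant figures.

V ≈ 29.0 V

Below node A the series string R2+R3 = 4290 Ω sits in parallel with the 23400 Ω load: 3625 Ω.
V_A = 30.2 × 3625/(150 + 3625) = 29.0 V.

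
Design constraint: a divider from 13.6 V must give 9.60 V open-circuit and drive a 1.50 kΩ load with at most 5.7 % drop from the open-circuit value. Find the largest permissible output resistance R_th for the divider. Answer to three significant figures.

Loading drop = R_th/(R_th + R_L) ≤ 0.0570, so R_th ≤ R_L · ε/(1−ε) = 1.50 kΩ × 0.0570/0.9430 = 90.7 Ω.

R_th ≤ 90.7 Ω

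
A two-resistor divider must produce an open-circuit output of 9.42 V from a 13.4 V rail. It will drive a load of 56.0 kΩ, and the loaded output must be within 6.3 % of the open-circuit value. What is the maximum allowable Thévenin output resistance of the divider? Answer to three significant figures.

Loading drop = R_th/(R_th + R_L) ≤ 0.0630, so R_th ≤ R_L · ε/(1−ε) = 56.0 kΩ × 0.0630/0.9370 = 3.77 kΩ.

R_th ≤ 3.77 kΩ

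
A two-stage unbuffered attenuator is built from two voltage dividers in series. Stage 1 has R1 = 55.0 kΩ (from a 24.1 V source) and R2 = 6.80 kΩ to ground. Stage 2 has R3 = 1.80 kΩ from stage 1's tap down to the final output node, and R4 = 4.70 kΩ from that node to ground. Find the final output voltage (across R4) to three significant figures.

Stage 2 presents R3+R4 = 6.500 kΩ as a load on stage 1's tap.
Stage 1's lower leg becomes R2‖(R3+R4) = 3.323 kΩ, so V_mid = 24.1 × 3.323/58.32 = 1.373 V.
Stage 2 is itself unloaded: V_out = V_mid × R4/(R3+R4) = 1.373 × 4.70/6.500 = 0.993 V.

V_out ≈ 0.993 V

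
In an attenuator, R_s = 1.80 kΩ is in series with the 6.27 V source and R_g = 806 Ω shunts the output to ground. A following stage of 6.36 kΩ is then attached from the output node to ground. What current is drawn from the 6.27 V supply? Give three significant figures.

I ≈ 2.49 mA

R_g‖R_L = 715.3 Ω, so the source sees R_s + R_g‖R_L = 2515 Ω.
I = 6.27 V / 2515 Ω = 2.49 mA.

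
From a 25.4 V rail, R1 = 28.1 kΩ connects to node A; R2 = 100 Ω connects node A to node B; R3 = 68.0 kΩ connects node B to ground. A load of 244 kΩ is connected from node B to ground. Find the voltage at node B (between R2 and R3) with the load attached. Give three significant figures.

At node B, R3 is in parallel with the load: R3‖R_L = 53180 Ω.
Below node A the resistance is R2 + (R3‖R_L) = 53280 Ω, so V_A = 25.4 × 53280/81380 = 16.63 V.
Then V_B = V_A × (R3‖R_L)/(R2 + R3‖R_L) = 16.63 × 53180/53280 = 16.6 V.

V ≈ 16.6 V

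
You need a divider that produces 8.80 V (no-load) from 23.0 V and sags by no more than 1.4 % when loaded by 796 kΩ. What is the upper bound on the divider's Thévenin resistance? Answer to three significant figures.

R_th ≤ 11.3 kΩ

Loading drop = R_th/(R_th + R_L) ≤ 0.0140, so R_th ≤ R_L · ε/(1−ε) = 796 kΩ × 0.0140/0.9860 = 11.3 kΩ.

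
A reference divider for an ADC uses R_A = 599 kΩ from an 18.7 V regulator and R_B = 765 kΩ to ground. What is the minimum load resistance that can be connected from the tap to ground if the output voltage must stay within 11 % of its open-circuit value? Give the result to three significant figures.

R_L(min) ≈ 2.72 MΩ

Output resistance R_th = R_A‖R_B = (599 × 765)/1364 = 335.9 kΩ.
The fractional drop is R_th/(R_th + R_L); requiring this ≤ 0.110 gives R_L ≥ R_th(1/0.110 − 1) = 335.9 × 8.091 = 2.72 MΩ.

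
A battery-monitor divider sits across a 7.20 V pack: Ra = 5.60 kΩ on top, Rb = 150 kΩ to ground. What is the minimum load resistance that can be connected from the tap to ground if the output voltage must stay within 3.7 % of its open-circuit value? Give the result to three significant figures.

Output resistance R_th = Ra‖Rb = (5.60 × 150)/155.6 = 5.398 kΩ.
The fractional drop is R_th/(R_th + R_L); requiring this ≤ 0.0370 gives R_L ≥ R_th(1/0.0370 − 1) = 5.398 × 26.03 = 141 kΩ.

R_L(min) ≈ 141 kΩ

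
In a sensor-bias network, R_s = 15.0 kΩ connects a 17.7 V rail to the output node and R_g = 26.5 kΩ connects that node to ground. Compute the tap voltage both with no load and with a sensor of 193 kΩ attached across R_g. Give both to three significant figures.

Unloaded: 11.3 V; loaded: 10.8 V

Open-circuit: V = 17.7 × 26.5/(15.0 + 26.5) = 11.3 V.
With the load, R_g becomes R_g‖R_L = 23.30 kΩ, so V = 17.7 × 23.30/38.30 = 10.8 V.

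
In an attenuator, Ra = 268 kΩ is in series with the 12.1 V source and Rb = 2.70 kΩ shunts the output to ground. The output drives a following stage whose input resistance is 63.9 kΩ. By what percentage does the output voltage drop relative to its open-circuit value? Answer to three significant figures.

The divider's output (Thévenin) resistance is Ra‖Rb = 2.673 kΩ.
Fractional drop under load = R_th/(R_th + R_L) = 2.673 / (2.673 + 63.9) = 0.04015.
So the output falls by 4.02 %.

4.02 %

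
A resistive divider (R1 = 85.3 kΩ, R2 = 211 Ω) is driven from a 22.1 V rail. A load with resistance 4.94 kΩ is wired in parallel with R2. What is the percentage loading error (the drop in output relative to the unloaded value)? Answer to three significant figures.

The divider's output (Thévenin) resistance is R1‖R2 = 210.5 Ω.
Fractional drop under load = R_th/(R_th + R_L) = 210.5 / (210.5 + 4940) = 0.04087.
So the output falls by 4.09 %.

4.09 %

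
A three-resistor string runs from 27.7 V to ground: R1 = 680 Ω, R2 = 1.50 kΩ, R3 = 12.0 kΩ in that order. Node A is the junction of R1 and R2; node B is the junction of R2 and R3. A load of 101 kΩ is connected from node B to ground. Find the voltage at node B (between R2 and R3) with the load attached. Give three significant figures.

At node B, R3 is in parallel with the load: R3‖R_L = 10730 Ω.
Below node A the resistance is R2 + (R3‖R_L) = 12230 Ω, so V_A = 27.7 × 12230/12910 = 26.24 V.
Then V_B = V_A × (R3‖R_L)/(R2 + R3‖R_L) = 26.24 × 10730/12230 = 23.0 V.

V ≈ 23.0 V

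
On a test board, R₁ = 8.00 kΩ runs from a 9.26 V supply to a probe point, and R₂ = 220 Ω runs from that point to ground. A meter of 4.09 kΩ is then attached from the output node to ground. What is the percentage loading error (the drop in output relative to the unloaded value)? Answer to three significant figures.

4.97 %

The divider's output (Thévenin) resistance is R₁‖R₂ = 214.1 Ω.
Fractional drop under load = R_th/(R_th + R_L) = 214.1 / (214.1 + 4090) = 0.04975.
So the output falls by 4.97 %.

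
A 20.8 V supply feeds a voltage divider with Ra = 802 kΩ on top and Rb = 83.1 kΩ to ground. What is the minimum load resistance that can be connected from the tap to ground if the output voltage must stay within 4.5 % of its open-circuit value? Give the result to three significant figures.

R_L(min) ≈ 1.60 MΩ

Output resistance R_th = Ra‖Rb = (802 × 83.1)/885.1 = 75.30 kΩ.
The fractional drop is R_th/(R_th + R_L); requiring this ≤ 0.0450 gives R_L ≥ R_th(1/0.0450 − 1) = 75.30 × 21.22 = 1.60 MΩ.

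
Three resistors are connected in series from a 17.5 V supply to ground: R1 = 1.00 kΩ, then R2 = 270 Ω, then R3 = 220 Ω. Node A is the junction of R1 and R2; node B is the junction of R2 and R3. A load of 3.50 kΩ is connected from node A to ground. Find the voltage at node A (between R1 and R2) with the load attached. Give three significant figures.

V ≈ 5.26 V

Below node A the series string R2+R3 = 490.0 Ω sits in parallel with the 3500 Ω load: 429.8 Ω.
V_A = 17.5 × 429.8/(1000 + 429.8) = 5.26 V.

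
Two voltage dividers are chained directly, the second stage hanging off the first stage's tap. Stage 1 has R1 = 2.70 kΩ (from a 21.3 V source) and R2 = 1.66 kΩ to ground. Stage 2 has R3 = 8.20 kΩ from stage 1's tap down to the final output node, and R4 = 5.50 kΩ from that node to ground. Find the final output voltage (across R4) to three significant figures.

Stage 2 presents R3+R4 = 13.70 kΩ as a load on stage 1's tap.
Stage 1's lower leg becomes R2‖(R3+R4) = 1.481 kΩ, so V_mid = 21.3 × 1.481/4.181 = 7.544 V.
Stage 2 is itself unloaded: V_out = V_mid × R4/(R3+R4) = 7.544 × 5.50/13.70 = 3.03 V.

V_out ≈ 3.03 V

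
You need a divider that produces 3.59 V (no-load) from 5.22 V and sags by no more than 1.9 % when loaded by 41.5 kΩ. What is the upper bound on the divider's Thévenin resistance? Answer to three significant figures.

R_th ≤ 804 Ω

Loading drop = R_th/(R_th + R_L) ≤ 0.0190, so R_th ≤ R_L · ε/(1−ε) = 41.5 kΩ × 0.0190/0.9810 = 804 Ω.
(Any R1, R2 with R2/(R1+R2) = 0.688 and R1‖R2 ≤ 804 Ω will meet the spec.)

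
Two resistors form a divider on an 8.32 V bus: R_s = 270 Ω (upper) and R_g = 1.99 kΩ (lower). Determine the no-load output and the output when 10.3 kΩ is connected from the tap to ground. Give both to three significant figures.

Unloaded: 7.33 V; loaded: 7.16 V

Open-circuit: V = 8.32 × 1990/(270 + 1990) = 7.33 V.
With the load, R_g becomes R_g‖R_L = 1668 Ω, so V = 8.32 × 1668/1938 = 7.16 V.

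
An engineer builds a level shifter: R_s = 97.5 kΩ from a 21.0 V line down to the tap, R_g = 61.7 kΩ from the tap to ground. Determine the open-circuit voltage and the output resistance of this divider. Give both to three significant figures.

V_th = 8.14 V, R_th = 37.8 kΩ

V_th is the open-circuit tap voltage: 21.0 × 61.7/(97.5 + 61.7) = 8.14 V.
With the supply zeroed, R_s and R_g appear in parallel from the tap: R_th = R_s‖R_g = (97.5 × 61.7)/159.2 = 37.8 kΩ.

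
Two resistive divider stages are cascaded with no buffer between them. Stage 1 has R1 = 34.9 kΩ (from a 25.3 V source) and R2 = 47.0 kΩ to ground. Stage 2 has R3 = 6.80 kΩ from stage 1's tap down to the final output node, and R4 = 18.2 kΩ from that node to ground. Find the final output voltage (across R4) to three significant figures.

V_out ≈ 5.87 V

Stage 2 presents R3+R4 = 25.00 kΩ as a load on stage 1's tap.
Stage 1's lower leg becomes R2‖(R3+R4) = 16.32 kΩ, so V_mid = 25.3 × 16.32/51.22 = 8.061 V.
Stage 2 is itself unloaded: V_out = V_mid × R4/(R3+R4) = 8.061 × 18.2/25.00 = 5.87 V.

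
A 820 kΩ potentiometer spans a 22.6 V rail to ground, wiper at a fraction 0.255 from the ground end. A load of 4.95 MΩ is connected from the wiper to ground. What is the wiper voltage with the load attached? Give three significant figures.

V ≈ 5.59 V

The wiper splits the pot into (1−α)R = 610.9 kΩ above and αR = 209.1 kΩ below.
Lower section ‖ load = 200.6 kΩ.
V_wiper = 22.6 × 200.6/(610.9 + 200.6) = 5.59 V.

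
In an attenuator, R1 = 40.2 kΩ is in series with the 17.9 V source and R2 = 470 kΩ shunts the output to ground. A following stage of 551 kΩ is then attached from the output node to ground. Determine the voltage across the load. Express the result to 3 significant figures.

The load sits in parallel with R2: R2‖R_L = (470 × 551) / (470 + 551) = 253.6 kΩ.
V_out = 17.9 × 253.6 / (40.2 + 253.6) = 17.9 × 253.6/293.8 = 15.5 V.

V_out ≈ 15.5 V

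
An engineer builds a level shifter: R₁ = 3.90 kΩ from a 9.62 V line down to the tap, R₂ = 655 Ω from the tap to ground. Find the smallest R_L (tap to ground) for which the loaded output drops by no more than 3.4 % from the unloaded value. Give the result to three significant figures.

Output resistance R_th = R₁‖R₂ = (3900 × 655)/4555 = 560.8 Ω.
The fractional drop is R_th/(R_th + R_L); requiring this ≤ 0.0340 gives R_L ≥ R_th(1/0.0340 − 1) = 560.8 × 28.41 = 15.9 kΩ.

R_L(min) ≈ 15.9 kΩ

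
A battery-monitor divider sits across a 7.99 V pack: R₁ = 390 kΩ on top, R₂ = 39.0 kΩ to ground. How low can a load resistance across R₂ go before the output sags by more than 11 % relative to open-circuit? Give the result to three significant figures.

R_L(min) ≈ 287 kΩ

Output resistance R_th = R₁‖R₂ = (390 × 39.0)/429.0 = 35.45 kΩ.
The fractional drop is R_th/(R_th + R_L); requiring this ≤ 0.110 gives R_L ≥ R_th(1/0.110 − 1) = 35.45 × 8.091 = 287 kΩ.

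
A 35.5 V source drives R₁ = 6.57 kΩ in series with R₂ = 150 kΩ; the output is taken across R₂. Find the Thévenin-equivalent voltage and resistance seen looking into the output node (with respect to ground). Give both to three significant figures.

V_th is the open-circuit tap voltage: 35.5 × 150/(6.57 + 150) = 34.0 V.
With the supply zeroed, R₁ and R₂ appear in parallel from the tap: R_th = R₁‖R₂ = (6.57 × 150)/156.6 = 6.29 kΩ.

V_th = 34.0 V, R_th = 6.29 kΩ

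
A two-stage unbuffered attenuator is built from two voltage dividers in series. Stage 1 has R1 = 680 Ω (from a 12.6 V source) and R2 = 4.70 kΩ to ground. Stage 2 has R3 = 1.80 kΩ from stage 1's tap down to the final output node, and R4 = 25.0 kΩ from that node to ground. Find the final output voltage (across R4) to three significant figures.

V_out ≈ 10.0 V

Stage 2 presents R3+R4 = 26800 Ω as a load on stage 1's tap.
Stage 1's lower leg becomes R2‖(R3+R4) = 3999 Ω, so V_mid = 12.6 × 3999/4679 = 10.77 V.
Stage 2 is itself unloaded: V_out = V_mid × R4/(R3+R4) = 10.77 × 25000/26800 = 10.0 V.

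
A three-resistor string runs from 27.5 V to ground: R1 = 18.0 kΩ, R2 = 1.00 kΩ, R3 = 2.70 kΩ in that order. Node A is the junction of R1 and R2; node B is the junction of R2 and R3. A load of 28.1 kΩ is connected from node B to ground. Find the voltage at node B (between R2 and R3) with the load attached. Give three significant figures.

V ≈ 3.16 V

At node B, R3 is in parallel with the load: R3‖R_L = 2.463 kΩ.
Below node A the resistance is R2 + (R3‖R_L) = 3.463 kΩ, so V_A = 27.5 × 3.463/21.46 = 4.437 V.
Then V_B = V_A × (R3‖R_L)/(R2 + R3‖R_L) = 4.437 × 2.463/3.463 = 3.16 V.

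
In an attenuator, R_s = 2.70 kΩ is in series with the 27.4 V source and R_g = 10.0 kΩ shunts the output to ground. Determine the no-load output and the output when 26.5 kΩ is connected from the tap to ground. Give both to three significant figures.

Open-circuit: V = 27.4 × 10.0/(2.70 + 10.0) = 21.6 V.
With the load, R_g becomes R_g‖R_L = 7.260 kΩ, so V = 27.4 × 7.260/9.960 = 20.0 V.

Unloaded: 21.6 V; loaded: 20.0 V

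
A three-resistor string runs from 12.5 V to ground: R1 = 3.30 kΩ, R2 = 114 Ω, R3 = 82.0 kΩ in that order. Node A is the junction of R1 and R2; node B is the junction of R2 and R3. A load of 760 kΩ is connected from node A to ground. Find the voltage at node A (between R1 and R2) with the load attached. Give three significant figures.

V ≈ 12.0 V

Below node A the series string R2+R3 = 82110 Ω sits in parallel with the 760000 Ω load: 74110 Ω.
V_A = 12.5 × 74110/(3300 + 74110) = 12.0 V.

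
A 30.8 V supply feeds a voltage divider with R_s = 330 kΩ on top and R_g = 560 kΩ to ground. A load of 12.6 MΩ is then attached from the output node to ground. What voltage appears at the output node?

The load sits in parallel with R_g: R_g‖R_L = (560 × 12600) / (560 + 12600) = 536.2 kΩ.
V_out = 30.8 × 536.2 / (330 + 536.2) = 30.8 × 536.2/866.2 = 19.1 V.

V_out ≈ 19.1 V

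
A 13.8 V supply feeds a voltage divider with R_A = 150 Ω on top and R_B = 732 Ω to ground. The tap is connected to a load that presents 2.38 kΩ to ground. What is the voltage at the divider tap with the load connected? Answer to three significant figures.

V_out ≈ 10.9 V

The load sits in parallel with R_B: R_B‖R_L = (732 × 2380) / (732 + 2380) = 559.8 Ω.
V_out = 13.8 × 559.8 / (150 + 559.8) = 13.8 × 559.8/709.8 = 10.9 V.
(Unloaded it would have been 11.5 V.)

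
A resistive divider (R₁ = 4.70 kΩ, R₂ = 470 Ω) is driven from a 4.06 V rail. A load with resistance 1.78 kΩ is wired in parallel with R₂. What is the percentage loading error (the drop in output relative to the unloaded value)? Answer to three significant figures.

The divider's output (Thévenin) resistance is R₁‖R₂ = 427.3 Ω.
Fractional drop under load = R_th/(R_th + R_L) = 427.3 / (427.3 + 1780) = 0.1936.
So the output falls by 19.4 %.

19.4 %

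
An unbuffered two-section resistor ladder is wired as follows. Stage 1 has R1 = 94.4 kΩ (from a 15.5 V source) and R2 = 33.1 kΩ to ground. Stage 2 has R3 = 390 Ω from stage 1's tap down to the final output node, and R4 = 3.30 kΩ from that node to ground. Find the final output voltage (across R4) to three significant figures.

Stage 2 presents R3+R4 = 3690 Ω as a load on stage 1's tap.
Stage 1's lower leg becomes R2‖(R3+R4) = 3320 Ω, so V_mid = 15.5 × 3320/97720 = 0.5266 V.
Stage 2 is itself unloaded: V_out = V_mid × R4/(R3+R4) = 0.5266 × 3300/3690 = 0.471 V.

V_out ≈ 0.471 V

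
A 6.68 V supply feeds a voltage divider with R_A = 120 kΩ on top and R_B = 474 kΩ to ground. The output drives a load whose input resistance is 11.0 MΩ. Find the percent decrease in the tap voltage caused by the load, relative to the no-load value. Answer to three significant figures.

0.863 %

The divider's output (Thévenin) resistance is R_A‖R_B = 95.76 kΩ.
Fractional drop under load = R_th/(R_th + R_L) = 95.76 / (95.76 + 11000) = 0.008630.
So the output falls by 0.863 %.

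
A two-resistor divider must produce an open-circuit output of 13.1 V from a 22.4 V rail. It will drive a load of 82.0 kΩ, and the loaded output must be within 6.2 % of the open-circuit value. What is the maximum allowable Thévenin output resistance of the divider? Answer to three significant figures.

Loading drop = R_th/(R_th + R_L) ≤ 0.0620, so R_th ≤ R_L · ε/(1−ε) = 82.0 kΩ × 0.0620/0.9380 = 5.42 kΩ.

R_th ≤ 5.42 kΩ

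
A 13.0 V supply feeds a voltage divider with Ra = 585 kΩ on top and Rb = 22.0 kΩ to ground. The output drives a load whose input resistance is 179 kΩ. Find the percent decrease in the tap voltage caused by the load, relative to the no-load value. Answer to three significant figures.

The divider's output (Thévenin) resistance is Ra‖Rb = 21.20 kΩ.
Fractional drop under load = R_th/(R_th + R_L) = 21.20 / (21.20 + 179) = 0.1059.
So the output falls by 10.6 %.

10.6 %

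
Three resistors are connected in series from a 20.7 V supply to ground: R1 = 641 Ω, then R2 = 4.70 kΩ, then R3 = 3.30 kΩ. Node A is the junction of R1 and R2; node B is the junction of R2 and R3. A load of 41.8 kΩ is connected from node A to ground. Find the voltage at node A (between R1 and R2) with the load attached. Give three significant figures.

V ≈ 18.9 V

Below node A the series string R2+R3 = 8000 Ω sits in parallel with the 41800 Ω load: 6715 Ω.
V_A = 20.7 × 6715/(641 + 6715) = 18.9 V.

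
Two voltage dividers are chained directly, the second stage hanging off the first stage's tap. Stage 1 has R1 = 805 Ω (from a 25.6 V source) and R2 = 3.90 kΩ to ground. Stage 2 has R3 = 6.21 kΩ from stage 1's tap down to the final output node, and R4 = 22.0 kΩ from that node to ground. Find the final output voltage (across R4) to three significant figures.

Stage 2 presents R3+R4 = 28210 Ω as a load on stage 1's tap.
Stage 1's lower leg becomes R2‖(R3+R4) = 3426 Ω, so V_mid = 25.6 × 3426/4231 = 20.73 V.
Stage 2 is itself unloaded: V_out = V_mid × R4/(R3+R4) = 20.73 × 22000/28210 = 16.2 V.

V_out ≈ 16.2 V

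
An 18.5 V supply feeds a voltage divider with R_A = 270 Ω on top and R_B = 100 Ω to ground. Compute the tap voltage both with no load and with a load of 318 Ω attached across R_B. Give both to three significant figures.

Open-circuit: V = 18.5 × 100/(270 + 100) = 5.00 V.
With the load, R_B becomes R_B‖R_L = 76.08 Ω, so V = 18.5 × 76.08/346.1 = 4.07 V.

Unloaded: 5.00 V; loaded: 4.07 V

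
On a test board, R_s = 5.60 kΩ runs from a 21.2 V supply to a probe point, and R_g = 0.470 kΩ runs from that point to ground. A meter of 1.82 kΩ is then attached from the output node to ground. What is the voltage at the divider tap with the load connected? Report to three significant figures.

V_out ≈ 1.33 V

The load sits in parallel with R_g: R_g‖R_L = (470 × 1820) / (470 + 1820) = 373.5 Ω.
V_out = 21.2 × 373.5 / (5600 + 373.5) = 21.2 × 373.5/5974 = 1.33 V.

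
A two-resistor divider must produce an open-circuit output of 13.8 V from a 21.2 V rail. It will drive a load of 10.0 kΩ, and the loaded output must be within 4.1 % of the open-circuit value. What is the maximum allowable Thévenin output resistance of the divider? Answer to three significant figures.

R_th ≤ 428 Ω

Loading drop = R_th/(R_th + R_L) ≤ 0.0410, so R_th ≤ R_L · ε/(1−ε) = 10.0 kΩ × 0.0410/0.9590 = 428 Ω.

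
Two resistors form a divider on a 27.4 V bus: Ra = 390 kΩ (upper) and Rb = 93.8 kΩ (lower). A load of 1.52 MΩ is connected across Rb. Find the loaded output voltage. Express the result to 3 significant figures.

The load sits in parallel with Rb: Rb‖R_L = (93.8 × 1520) / (93.8 + 1520) = 88.35 kΩ.
V_out = 27.4 × 88.35 / (390 + 88.35) = 27.4 × 88.35/478.3 = 5.06 V.
(Unloaded it would have been 5.31 V.)

V_out ≈ 5.06 V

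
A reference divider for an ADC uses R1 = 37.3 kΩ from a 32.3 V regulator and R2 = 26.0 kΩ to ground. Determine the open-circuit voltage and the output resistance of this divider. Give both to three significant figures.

V_th = 13.3 V, R_th = 15.3 kΩ

V_th is the open-circuit tap voltage: 32.3 × 26.0/(37.3 + 26.0) = 13.3 V.
With the supply zeroed, R1 and R2 appear in parallel from the tap: R_th = R1‖R2 = (37.3 × 26.0)/63.30 = 15.3 kΩ.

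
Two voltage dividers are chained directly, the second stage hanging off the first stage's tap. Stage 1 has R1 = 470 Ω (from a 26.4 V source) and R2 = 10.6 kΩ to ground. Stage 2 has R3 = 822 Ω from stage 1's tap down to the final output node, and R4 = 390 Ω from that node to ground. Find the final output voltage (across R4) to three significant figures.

V_out ≈ 5.93 V

Stage 2 presents R3+R4 = 1212 Ω as a load on stage 1's tap.
Stage 1's lower leg becomes R2‖(R3+R4) = 1088 Ω, so V_mid = 26.4 × 1088/1558 = 18.43 V.
Stage 2 is itself unloaded: V_out = V_mid × R4/(R3+R4) = 18.43 × 390/1212 = 5.93 V.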